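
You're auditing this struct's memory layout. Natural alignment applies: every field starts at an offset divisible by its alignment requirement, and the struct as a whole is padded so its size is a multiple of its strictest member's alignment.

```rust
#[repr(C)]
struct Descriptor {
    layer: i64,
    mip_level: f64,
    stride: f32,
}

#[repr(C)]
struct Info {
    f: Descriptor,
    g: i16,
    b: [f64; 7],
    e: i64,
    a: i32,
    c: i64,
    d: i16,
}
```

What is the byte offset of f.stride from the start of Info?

16

Descriptor: 0..8  layer  (8B, 8-aligned); 8..16  mip_level  (8B, 8-aligned); 16..20  stride  (4B, 4-aligned); 20..24  -- tail padding (4B); sizeof = 24, alignof = 8
0..24  f  (24B, 8-aligned)
within Descriptor: stride at 16
0 + 16 = 16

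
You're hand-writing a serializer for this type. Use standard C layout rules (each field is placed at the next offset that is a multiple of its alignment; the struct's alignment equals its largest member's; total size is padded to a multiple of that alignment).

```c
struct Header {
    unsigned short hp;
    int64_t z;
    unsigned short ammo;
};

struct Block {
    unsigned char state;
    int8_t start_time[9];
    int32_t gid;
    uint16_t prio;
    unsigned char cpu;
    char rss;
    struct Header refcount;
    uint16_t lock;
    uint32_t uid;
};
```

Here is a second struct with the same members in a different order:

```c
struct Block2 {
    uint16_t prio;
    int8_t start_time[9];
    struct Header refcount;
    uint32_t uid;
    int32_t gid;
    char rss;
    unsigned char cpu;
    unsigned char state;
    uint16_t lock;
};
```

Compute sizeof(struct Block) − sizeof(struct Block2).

Header: @0: hp [2B, align 2] → 2; +6 pad (align 8); @8: z [8B, align 8] → 16; @16: ammo [2B, align 2] → 18; +6 tail pad (align 8); size 24, align 8
@0: state [1B, align 1] → 1
@1: start_time [9B, align 1] → 10
+2 pad (align 4)
@12: gid [4B, align 4] → 16
@16: prio [2B, align 2] → 18
@18: cpu [1B, align 1] → 19
@19: rss [1B, align 1] → 20
+4 pad (align 8)
@24: refcount [24B, align 8] → 48
@48: lock [2B, align 2] → 50
+2 pad (align 4)
@52: uid [4B, align 4] → 56
size 56, align 8
— Block2 —
@0: prio [2B, align 2] → 2
@2: start_time [9B, align 1] → 11
+5 pad (align 8)
@16: refcount [24B, align 8] → 40
@40: uid [4B, align 4] → 44
@44: gid [4B, align 4] → 48
@48: rss [1B, align 1] → 49
@49: cpu [1B, align 1] → 50
@50: state [1B, align 1] → 51
+1 pad (align 2)
@52: lock [2B, align 2] → 54
+2 tail pad (align 8)
size 56, align 8
56 − 56 = 0

0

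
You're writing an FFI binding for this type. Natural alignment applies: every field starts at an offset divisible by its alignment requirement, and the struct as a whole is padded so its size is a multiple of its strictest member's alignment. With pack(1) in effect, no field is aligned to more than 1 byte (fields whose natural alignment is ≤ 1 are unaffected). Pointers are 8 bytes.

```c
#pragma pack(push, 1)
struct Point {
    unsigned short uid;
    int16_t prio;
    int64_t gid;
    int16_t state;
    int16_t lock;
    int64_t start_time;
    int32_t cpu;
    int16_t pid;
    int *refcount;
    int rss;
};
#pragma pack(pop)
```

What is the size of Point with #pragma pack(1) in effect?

42

0..2  uid  (2B, 1-aligned)
2..4  prio  (2B, 1-aligned)
4..12  gid  (8B, 1-aligned)
12..14  state  (2B, 1-aligned)
14..16  lock  (2B, 1-aligned)
16..24  start_time  (8B, 1-aligned)
24..28  cpu  (4B, 1-aligned)
28..30  pid  (2B, 1-aligned)
30..38  refcount  (8B, 1-aligned)
38..42  rss  (4B, 1-aligned)
sizeof = 42, alignof = 1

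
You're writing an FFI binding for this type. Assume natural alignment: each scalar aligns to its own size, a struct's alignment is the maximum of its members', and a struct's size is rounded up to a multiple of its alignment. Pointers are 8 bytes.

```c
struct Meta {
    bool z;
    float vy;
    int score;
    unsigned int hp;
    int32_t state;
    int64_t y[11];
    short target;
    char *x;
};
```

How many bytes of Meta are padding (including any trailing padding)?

13

z at 0 (size 1, align 1) → ends 1
pad 3 to align 4 for vy
vy at 4 (size 4, align 4) → ends 8
score at 8 (size 4, align 4) → ends 12
hp at 12 (size 4, align 4) → ends 16
state at 16 (size 4, align 4) → ends 20
pad 4 to align 8 for y
y at 24 (size 88, align 8) → ends 112
target at 112 (size 2, align 2) → ends 114
pad 6 to align 8 for x
x at 120 (size 8, align 8) → ends 128
total 128 bytes, alignment 8
data bytes 115, size 128 → padding 13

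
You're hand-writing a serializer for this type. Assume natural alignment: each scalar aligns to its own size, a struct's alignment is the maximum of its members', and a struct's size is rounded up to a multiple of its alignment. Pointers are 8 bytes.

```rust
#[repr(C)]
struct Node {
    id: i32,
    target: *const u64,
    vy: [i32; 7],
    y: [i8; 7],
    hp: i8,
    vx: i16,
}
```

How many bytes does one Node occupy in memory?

@0: id [4B, align 4] → 4
+4 pad (align 8)
@8: target [8B, align 8] → 16
@16: vy [28B, align 4] → 44
@44: y [7B, align 1] → 51
@51: hp [1B, align 1] → 52
@52: vx [2B, align 2] → 54
+2 tail pad (align 8)
size 56, align 8

56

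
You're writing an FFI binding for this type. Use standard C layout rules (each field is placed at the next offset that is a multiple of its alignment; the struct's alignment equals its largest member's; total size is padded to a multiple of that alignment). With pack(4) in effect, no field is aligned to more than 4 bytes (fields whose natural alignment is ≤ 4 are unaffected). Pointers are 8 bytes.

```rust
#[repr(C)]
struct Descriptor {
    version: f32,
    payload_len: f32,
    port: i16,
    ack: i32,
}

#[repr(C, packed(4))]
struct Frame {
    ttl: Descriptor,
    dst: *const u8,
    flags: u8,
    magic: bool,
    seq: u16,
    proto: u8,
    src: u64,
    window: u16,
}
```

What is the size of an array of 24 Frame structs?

1056

Descriptor: @0: version [4B, align 4] → 4; @4: payload_len [4B, align 4] → 8; @8: port [2B, align 2] → 10; +2 pad (align 4); @12: ack [4B, align 4] → 16; size 16, align 4
@0: ttl [16B, align 4] → 16
@16: dst [8B, align 4] → 24
@24: flags [1B, align 1] → 25
@25: magic [1B, align 1] → 26
@26: seq [2B, align 2] → 28
@28: proto [1B, align 1] → 29
+3 pad (align 4)
@32: src [8B, align 4] → 40
@40: window [2B, align 2] → 42
+2 tail pad (align 4)
size 44, align 4
array of 24: 24 × 44 = 1056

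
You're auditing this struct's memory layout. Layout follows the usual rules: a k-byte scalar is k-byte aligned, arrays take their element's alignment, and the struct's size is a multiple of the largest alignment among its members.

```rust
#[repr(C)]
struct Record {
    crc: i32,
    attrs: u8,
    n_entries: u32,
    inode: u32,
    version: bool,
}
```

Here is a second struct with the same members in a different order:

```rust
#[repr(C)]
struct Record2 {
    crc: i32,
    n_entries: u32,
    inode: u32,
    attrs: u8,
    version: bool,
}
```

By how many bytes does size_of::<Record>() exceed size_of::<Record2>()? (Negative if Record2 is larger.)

4

0..4  crc  (4B, 4-aligned)
4..5  attrs  (1B, 1-aligned)
5..8  -- padding (3B)
8..12  n_entries  (4B, 4-aligned)
12..16  inode  (4B, 4-aligned)
16..17  version  (1B, 1-aligned)
17..20  -- tail padding (3B)
sizeof = 20, alignof = 4
— Record2 —
0..4  crc  (4B, 4-aligned)
4..8  n_entries  (4B, 4-aligned)
8..12  inode  (4B, 4-aligned)
12..13  attrs  (1B, 1-aligned)
13..14  version  (1B, 1-aligned)
14..16  -- tail padding (2B)
sizeof = 16, alignof = 4
20 − 16 = 4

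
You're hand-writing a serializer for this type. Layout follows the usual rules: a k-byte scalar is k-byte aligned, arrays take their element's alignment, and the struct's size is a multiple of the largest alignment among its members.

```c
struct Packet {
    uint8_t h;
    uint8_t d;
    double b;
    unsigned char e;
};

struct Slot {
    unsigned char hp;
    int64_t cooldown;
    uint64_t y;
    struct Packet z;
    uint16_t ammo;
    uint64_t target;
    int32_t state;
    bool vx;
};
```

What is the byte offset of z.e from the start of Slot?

40

Packet: 0..1  h  (1B, 1-aligned); 1..2  d  (1B, 1-aligned); 2..8  -- padding (6B); 8..16  b  (8B, 8-aligned); 16..17  e  (1B, 1-aligned); 17..24  -- tail padding (7B); sizeof = 24, alignof = 8
0..1  hp  (1B, 1-aligned)
1..8  -- padding (7B)
8..16  cooldown  (8B, 8-aligned)
16..24  y  (8B, 8-aligned)
24..48  z  (24B, 8-aligned)
within Packet: e at 16
24 + 16 = 40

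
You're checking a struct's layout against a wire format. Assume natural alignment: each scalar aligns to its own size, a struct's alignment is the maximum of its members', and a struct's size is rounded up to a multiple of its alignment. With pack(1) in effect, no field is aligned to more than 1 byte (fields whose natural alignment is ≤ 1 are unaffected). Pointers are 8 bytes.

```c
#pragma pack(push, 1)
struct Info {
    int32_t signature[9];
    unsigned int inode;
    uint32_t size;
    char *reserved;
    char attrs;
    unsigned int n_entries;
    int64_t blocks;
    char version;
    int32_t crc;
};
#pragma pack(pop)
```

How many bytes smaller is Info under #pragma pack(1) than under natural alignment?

10

natural layout:
  signature at 0 (size 36, align 4) → ends 36
  inode at 36 (size 4, align 4) → ends 40
  size at 40 (size 4, align 4) → ends 44
  pad 4 to align 8 for reserved
  reserved at 48 (size 8, align 8) → ends 56
  attrs at 56 (size 1, align 1) → ends 57
  pad 3 to align 4 for n_entries
  n_entries at 60 (size 4, align 4) → ends 64
  blocks at 64 (size 8, align 8) → ends 72
  version at 72 (size 1, align 1) → ends 73
  pad 3 to align 4 for crc
  crc at 76 (size 4, align 4) → ends 80
  total 80 bytes, alignment 8
packed(1) layout:
  signature at 0 (size 36, align 1) → ends 36
  inode at 36 (size 4, align 1) → ends 40
  size at 40 (size 4, align 1) → ends 44
  reserved at 44 (size 8, align 1) → ends 52
  attrs at 52 (size 1, align 1) → ends 53
  n_entries at 53 (size 4, align 1) → ends 57
  blocks at 57 (size 8, align 1) → ends 65
  version at 65 (size 1, align 1) → ends 66
  crc at 66 (size 4, align 1) → ends 70
  total 70 bytes, alignment 1
80 − 70 = 10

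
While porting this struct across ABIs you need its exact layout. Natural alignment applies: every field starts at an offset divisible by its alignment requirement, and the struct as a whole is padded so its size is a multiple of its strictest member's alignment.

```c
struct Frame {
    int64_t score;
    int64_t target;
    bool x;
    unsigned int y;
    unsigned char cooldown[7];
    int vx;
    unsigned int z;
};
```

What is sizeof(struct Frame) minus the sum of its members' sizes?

4

score at 0 (size 8, align 8) → ends 8
target at 8 (size 8, align 8) → ends 16
x at 16 (size 1, align 1) → ends 17
pad 3 to align 4 for y
y at 20 (size 4, align 4) → ends 24
cooldown at 24 (size 7, align 1) → ends 31
pad 1 to align 4 for vx
vx at 32 (size 4, align 4) → ends 36
z at 36 (size 4, align 4) → ends 40
total 40 bytes, alignment 8
data bytes 36, size 40 → padding 4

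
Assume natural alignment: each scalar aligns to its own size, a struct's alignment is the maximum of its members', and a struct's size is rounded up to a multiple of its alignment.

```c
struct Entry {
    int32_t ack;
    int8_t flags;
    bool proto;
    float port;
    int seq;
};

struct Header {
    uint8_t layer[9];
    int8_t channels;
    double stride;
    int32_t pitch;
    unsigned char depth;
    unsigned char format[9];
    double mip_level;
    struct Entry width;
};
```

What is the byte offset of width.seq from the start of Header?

60

Entry: ack at 0 (size 4, align 4) → ends 4; flags at 4 (size 1, align 1) → ends 5; proto at 5 (size 1, align 1) → ends 6; pad 2 to align 4 for port; port at 8 (size 4, align 4) → ends 12; seq at 12 (size 4, align 4) → ends 16; total 16 bytes, alignment 4
layer at 0 (size 9, align 1) → ends 9
channels at 9 (size 1, align 1) → ends 10
pad 6 to align 8 for stride
stride at 16 (size 8, align 8) → ends 24
pitch at 24 (size 4, align 4) → ends 28
depth at 28 (size 1, align 1) → ends 29
format at 29 (size 9, align 1) → ends 38
pad 2 to align 8 for mip_level
mip_level at 40 (size 8, align 8) → ends 48
width at 48 (size 16, align 4) → ends 64
within Entry: seq at 12
48 + 12 = 60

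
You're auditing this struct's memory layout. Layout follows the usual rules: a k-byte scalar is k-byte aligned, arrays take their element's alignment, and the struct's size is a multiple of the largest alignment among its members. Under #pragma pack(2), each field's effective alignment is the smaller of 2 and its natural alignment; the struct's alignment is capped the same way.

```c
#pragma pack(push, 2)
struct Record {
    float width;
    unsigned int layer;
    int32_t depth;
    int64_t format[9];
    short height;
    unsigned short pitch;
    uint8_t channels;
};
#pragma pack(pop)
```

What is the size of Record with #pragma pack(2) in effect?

0..4  width  (4B, 2-aligned)
4..8  layer  (4B, 2-aligned)
8..12  depth  (4B, 2-aligned)
12..84  format  (72B, 2-aligned)
84..86  height  (2B, 2-aligned)
86..88  pitch  (2B, 2-aligned)
88..89  channels  (1B, 1-aligned)
89..90  -- tail padding (1B)
sizeof = 90, alignof = 2

90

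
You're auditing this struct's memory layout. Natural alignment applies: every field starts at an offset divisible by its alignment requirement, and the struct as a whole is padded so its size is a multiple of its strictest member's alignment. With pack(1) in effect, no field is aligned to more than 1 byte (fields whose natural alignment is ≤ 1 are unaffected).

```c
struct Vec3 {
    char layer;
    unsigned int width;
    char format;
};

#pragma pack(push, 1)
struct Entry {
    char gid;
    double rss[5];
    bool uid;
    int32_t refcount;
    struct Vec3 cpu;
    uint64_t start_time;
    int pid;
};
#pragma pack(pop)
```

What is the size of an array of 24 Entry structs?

1680

Vec3: layer at 0 (size 1, align 1) → ends 1; pad 3 to align 4 for width; width at 4 (size 4, align 4) → ends 8; format at 8 (size 1, align 1) → ends 9; tail pad 3 to reach multiple of 4; total 12 bytes, alignment 4
gid at 0 (size 1, align 1) → ends 1
rss at 1 (size 40, align 1) → ends 41
uid at 41 (size 1, align 1) → ends 42
refcount at 42 (size 4, align 1) → ends 46
cpu at 46 (size 12, align 1) → ends 58
start_time at 58 (size 8, align 1) → ends 66
pid at 66 (size 4, align 1) → ends 70
total 70 bytes, alignment 1
array of 24: 24 × 70 = 1680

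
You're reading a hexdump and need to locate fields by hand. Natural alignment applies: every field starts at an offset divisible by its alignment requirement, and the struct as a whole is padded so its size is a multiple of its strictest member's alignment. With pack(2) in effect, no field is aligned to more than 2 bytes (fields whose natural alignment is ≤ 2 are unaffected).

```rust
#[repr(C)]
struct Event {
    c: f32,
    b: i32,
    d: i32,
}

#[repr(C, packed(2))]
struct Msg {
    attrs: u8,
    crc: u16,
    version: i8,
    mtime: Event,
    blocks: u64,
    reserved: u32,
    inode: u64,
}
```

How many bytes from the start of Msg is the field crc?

Event: @0: c [4B, align 4] → 4; @4: b [4B, align 4] → 8; @8: d [4B, align 4] → 12; size 12, align 4
@0: attrs [1B, align 1] → 1
+1 pad (align 2)
@2: crc [2B, align 2] → 4

2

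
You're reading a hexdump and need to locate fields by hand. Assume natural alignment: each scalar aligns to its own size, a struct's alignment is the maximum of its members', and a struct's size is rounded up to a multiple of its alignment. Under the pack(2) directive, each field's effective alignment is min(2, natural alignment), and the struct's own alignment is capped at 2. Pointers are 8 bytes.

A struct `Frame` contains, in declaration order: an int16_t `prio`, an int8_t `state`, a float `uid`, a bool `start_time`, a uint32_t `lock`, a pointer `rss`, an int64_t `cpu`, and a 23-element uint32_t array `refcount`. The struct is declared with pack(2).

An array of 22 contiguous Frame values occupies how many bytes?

2684

prio at 0 (size 2, align 2) → ends 2
state at 2 (size 1, align 1) → ends 3
pad 1 to align 2 for uid
uid at 4 (size 4, align 2) → ends 8
start_time at 8 (size 1, align 1) → ends 9
pad 1 to align 2 for lock
lock at 10 (size 4, align 2) → ends 14
rss at 14 (size 8, align 2) → ends 22
cpu at 22 (size 8, align 2) → ends 30
refcount at 30 (size 92, align 2) → ends 122
total 122 bytes, alignment 2
array of 22: 22 × 122 = 2684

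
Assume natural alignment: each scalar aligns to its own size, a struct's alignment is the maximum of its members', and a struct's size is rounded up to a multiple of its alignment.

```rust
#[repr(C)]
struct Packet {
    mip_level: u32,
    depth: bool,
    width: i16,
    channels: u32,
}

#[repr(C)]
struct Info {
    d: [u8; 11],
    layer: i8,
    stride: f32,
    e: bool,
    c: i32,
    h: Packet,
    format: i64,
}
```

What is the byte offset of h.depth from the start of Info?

Packet: mip_level at 0 (size 4, align 4) → ends 4; depth at 4 (size 1, align 1) → ends 5; pad 1 to align 2 for width; width at 6 (size 2, align 2) → ends 8; channels at 8 (size 4, align 4) → ends 12; total 12 bytes, alignment 4
d at 0 (size 11, align 1) → ends 11
layer at 11 (size 1, align 1) → ends 12
stride at 12 (size 4, align 4) → ends 16
e at 16 (size 1, align 1) → ends 17
pad 3 to align 4 for c
c at 20 (size 4, align 4) → ends 24
h at 24 (size 12, align 4) → ends 36
within Packet: depth at 4
24 + 4 = 28

28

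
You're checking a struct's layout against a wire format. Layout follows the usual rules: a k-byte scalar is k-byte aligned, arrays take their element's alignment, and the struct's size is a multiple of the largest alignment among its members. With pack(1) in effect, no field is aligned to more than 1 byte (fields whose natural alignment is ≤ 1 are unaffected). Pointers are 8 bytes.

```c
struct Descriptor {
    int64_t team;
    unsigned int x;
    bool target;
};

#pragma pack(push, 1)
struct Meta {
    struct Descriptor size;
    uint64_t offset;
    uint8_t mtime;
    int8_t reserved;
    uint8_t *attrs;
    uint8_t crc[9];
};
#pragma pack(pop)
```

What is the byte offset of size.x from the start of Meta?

Descriptor: team at 0 (size 8, align 8) → ends 8; x at 8 (size 4, align 4) → ends 12; target at 12 (size 1, align 1) → ends 13; tail pad 3 to reach multiple of 8; total 16 bytes, alignment 8
size at 0 (size 16, align 1) → ends 16
within Descriptor: x at 8
0 + 8 = 8

8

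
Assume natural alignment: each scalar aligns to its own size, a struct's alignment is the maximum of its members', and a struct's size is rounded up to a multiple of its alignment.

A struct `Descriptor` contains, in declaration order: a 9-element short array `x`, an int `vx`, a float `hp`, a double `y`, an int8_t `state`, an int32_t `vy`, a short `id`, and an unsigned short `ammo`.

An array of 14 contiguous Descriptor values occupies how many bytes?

784

0..18  x  (18B, 2-aligned)
18..20  -- padding (2B)
20..24  vx  (4B, 4-aligned)
24..28  hp  (4B, 4-aligned)
28..32  -- padding (4B)
32..40  y  (8B, 8-aligned)
40..41  state  (1B, 1-aligned)
41..44  -- padding (3B)
44..48  vy  (4B, 4-aligned)
48..50  id  (2B, 2-aligned)
50..52  ammo  (2B, 2-aligned)
52..56  -- tail padding (4B)
sizeof = 56, alignof = 8
array of 14: 14 × 56 = 784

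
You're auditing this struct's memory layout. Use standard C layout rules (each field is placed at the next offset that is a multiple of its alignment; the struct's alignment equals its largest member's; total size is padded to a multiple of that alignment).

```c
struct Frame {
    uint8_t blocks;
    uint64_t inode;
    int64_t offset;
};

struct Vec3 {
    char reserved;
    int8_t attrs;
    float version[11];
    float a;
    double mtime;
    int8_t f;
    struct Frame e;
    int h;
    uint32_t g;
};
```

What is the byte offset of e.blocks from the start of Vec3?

Frame: blocks at 0 (size 1, align 1) → ends 1; pad 7 to align 8 for inode; inode at 8 (size 8, align 8) → ends 16; offset at 16 (size 8, align 8) → ends 24; total 24 bytes, alignment 8
reserved at 0 (size 1, align 1) → ends 1
attrs at 1 (size 1, align 1) → ends 2
pad 2 to align 4 for version
version at 4 (size 44, align 4) → ends 48
a at 48 (size 4, align 4) → ends 52
pad 4 to align 8 for mtime
mtime at 56 (size 8, align 8) → ends 64
f at 64 (size 1, align 1) → ends 65
pad 7 to align 8 for e
e at 72 (size 24, align 8) → ends 96
within Frame: blocks at 0
72 + 0 = 72

72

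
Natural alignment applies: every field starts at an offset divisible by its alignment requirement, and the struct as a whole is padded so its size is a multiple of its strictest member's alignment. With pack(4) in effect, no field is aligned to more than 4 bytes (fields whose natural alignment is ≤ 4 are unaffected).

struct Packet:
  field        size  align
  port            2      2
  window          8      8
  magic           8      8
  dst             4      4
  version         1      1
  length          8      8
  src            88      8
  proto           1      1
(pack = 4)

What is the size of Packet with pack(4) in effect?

0..2  port  (2B, 2-aligned)
2..4  -- padding (2B)
4..12  window  (8B, 4-aligned)
12..20  magic  (8B, 4-aligned)
20..24  dst  (4B, 4-aligned)
24..25  version  (1B, 1-aligned)
25..28  -- padding (3B)
28..36  length  (8B, 4-aligned)
36..124  src  (88B, 4-aligned)
124..125  proto  (1B, 1-aligned)
125..128  -- tail padding (3B)
sizeof = 128, alignof = 4

128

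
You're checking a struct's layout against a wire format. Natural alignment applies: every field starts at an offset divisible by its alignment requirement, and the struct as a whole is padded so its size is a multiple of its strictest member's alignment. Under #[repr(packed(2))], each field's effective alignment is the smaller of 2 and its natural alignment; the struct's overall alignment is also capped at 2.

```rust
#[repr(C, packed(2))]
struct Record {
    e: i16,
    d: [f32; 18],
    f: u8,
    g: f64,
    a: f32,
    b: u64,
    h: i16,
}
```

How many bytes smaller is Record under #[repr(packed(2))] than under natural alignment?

14

natural layout:
  0..2  e  (2B, 2-aligned)
  2..4  -- padding (2B)
  4..76  d  (72B, 4-aligned)
  76..77  f  (1B, 1-aligned)
  77..80  -- padding (3B)
  80..88  g  (8B, 8-aligned)
  88..92  a  (4B, 4-aligned)
  92..96  -- padding (4B)
  96..104  b  (8B, 8-aligned)
  104..106  h  (2B, 2-aligned)
  106..112  -- tail padding (6B)
  sizeof = 112, alignof = 8
packed(2) layout:
  0..2  e  (2B, 2-aligned)
  2..74  d  (72B, 2-aligned)
  74..75  f  (1B, 1-aligned)
  75..76  -- padding (1B)
  76..84  g  (8B, 2-aligned)
  84..88  a  (4B, 2-aligned)
  88..96  b  (8B, 2-aligned)
  96..98  h  (2B, 2-aligned)
  sizeof = 98, alignof = 2
112 − 98 = 14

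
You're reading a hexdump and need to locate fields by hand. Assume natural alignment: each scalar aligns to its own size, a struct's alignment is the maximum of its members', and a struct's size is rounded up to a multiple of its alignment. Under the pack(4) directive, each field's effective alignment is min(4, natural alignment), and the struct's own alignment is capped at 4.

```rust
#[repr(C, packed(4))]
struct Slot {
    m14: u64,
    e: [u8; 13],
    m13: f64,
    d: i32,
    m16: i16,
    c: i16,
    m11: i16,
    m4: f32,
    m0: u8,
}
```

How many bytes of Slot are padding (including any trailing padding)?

m14 at 0 (size 8, align 4) → ends 8
e at 8 (size 13, align 1) → ends 21
pad 3 to align 4 for m13
m13 at 24 (size 8, align 4) → ends 32
d at 32 (size 4, align 4) → ends 36
m16 at 36 (size 2, align 2) → ends 38
c at 38 (size 2, align 2) → ends 40
m11 at 40 (size 2, align 2) → ends 42
pad 2 to align 4 for m4
m4 at 44 (size 4, align 4) → ends 48
m0 at 48 (size 1, align 1) → ends 49
tail pad 3 to reach multiple of 4
total 52 bytes, alignment 4
data bytes 44, size 52 → padding 8

8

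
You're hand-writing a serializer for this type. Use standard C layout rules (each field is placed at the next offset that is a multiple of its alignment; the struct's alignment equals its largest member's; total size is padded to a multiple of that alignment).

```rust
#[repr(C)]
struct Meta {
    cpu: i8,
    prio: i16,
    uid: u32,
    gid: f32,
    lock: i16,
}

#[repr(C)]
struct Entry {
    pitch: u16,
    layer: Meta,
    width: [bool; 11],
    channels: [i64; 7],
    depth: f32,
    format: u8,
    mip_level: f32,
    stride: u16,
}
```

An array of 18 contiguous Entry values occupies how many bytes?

1872

Meta: 0..1  cpu  (1B, 1-aligned); 1..2  -- padding (1B); 2..4  prio  (2B, 2-aligned); 4..8  uid  (4B, 4-aligned); 8..12  gid  (4B, 4-aligned); 12..14  lock  (2B, 2-aligned); 14..16  -- tail padding (2B); sizeof = 16, alignof = 4
0..2  pitch  (2B, 2-aligned)
2..4  -- padding (2B)
4..20  layer  (16B, 4-aligned)
20..31  width  (11B, 1-aligned)
31..32  -- padding (1B)
32..88  channels  (56B, 8-aligned)
88..92  depth  (4B, 4-aligned)
92..93  format  (1B, 1-aligned)
93..96  -- padding (3B)
96..100  mip_level  (4B, 4-aligned)
100..102  stride  (2B, 2-aligned)
102..104  -- tail padding (2B)
sizeof = 104, alignof = 8
array of 18: 18 × 104 = 1872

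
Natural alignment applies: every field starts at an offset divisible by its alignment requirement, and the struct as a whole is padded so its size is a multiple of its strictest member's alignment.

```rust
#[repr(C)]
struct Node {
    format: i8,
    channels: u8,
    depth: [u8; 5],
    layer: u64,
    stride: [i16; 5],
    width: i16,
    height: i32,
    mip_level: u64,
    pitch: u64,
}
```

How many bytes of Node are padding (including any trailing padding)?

1

@0: format [1B, align 1] → 1
@1: channels [1B, align 1] → 2
@2: depth [5B, align 1] → 7
+1 pad (align 8)
@8: layer [8B, align 8] → 16
@16: stride [10B, align 2] → 26
@26: width [2B, align 2] → 28
@28: height [4B, align 4] → 32
@32: mip_level [8B, align 8] → 40
@40: pitch [8B, align 8] → 48
size 48, align 8
data bytes 47, size 48 → padding 1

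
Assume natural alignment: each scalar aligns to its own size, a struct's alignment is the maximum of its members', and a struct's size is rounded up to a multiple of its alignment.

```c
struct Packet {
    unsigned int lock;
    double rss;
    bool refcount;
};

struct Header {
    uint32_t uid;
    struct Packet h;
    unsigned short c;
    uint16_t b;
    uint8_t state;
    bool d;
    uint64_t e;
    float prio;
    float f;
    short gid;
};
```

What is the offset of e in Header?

Packet: @0: lock [4B, align 4] → 4; +4 pad (align 8); @8: rss [8B, align 8] → 16; @16: refcount [1B, align 1] → 17; +7 tail pad (align 8); size 24, align 8
@0: uid [4B, align 4] → 4
+4 pad (align 8)
@8: h [24B, align 8] → 32
@32: c [2B, align 2] → 34
@34: b [2B, align 2] → 36
@36: state [1B, align 1] → 37
@37: d [1B, align 1] → 38
+2 pad (align 8)
@40: e [8B, align 8] → 48

40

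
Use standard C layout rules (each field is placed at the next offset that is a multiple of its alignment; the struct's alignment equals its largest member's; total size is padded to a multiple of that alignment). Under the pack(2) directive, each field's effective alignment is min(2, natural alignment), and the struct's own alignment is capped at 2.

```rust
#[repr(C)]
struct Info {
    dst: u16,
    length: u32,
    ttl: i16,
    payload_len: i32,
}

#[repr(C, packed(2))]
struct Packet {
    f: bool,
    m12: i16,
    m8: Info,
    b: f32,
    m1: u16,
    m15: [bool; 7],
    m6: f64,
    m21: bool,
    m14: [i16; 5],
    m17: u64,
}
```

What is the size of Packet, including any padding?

Info: @0: dst [2B, align 2] → 2; +2 pad (align 4); @4: length [4B, align 4] → 8; @8: ttl [2B, align 2] → 10; +2 pad (align 4); @12: payload_len [4B, align 4] → 16; size 16, align 4
@0: f [1B, align 1] → 1
+1 pad (align 2)
@2: m12 [2B, align 2] → 4
@4: m8 [16B, align 2] → 20
@20: b [4B, align 2] → 24
@24: m1 [2B, align 2] → 26
@26: m15 [7B, align 1] → 33
+1 pad (align 2)
@34: m6 [8B, align 2] → 42
@42: m21 [1B, align 1] → 43
+1 pad (align 2)
@44: m14 [10B, align 2] → 54
@54: m17 [8B, align 2] → 62
size 62, align 2

62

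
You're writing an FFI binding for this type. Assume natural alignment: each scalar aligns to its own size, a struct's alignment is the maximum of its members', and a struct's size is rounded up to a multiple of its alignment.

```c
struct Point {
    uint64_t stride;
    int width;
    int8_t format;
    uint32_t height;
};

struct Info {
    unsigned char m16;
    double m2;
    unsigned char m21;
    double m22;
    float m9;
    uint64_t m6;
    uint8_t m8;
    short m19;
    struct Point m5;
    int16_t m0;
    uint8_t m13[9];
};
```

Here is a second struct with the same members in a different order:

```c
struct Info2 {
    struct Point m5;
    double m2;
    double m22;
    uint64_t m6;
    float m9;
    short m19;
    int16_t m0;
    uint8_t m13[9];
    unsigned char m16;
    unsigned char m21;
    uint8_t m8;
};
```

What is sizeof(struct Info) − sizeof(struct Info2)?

24

Point: 0..8  stride  (8B, 8-aligned); 8..12  width  (4B, 4-aligned); 12..13  format  (1B, 1-aligned); 13..16  -- padding (3B); 16..20  height  (4B, 4-aligned); 20..24  -- tail padding (4B); sizeof = 24, alignof = 8
0..1  m16  (1B, 1-aligned)
1..8  -- padding (7B)
8..16  m2  (8B, 8-aligned)
16..17  m21  (1B, 1-aligned)
17..24  -- padding (7B)
24..32  m22  (8B, 8-aligned)
32..36  m9  (4B, 4-aligned)
36..40  -- padding (4B)
40..48  m6  (8B, 8-aligned)
48..49  m8  (1B, 1-aligned)
49..50  -- padding (1B)
50..52  m19  (2B, 2-aligned)
52..56  -- padding (4B)
56..80  m5  (24B, 8-aligned)
80..82  m0  (2B, 2-aligned)
82..91  m13  (9B, 1-aligned)
91..96  -- tail padding (5B)
sizeof = 96, alignof = 8
— Info2 —
0..24  m5  (24B, 8-aligned)
24..32  m2  (8B, 8-aligned)
32..40  m22  (8B, 8-aligned)
40..48  m6  (8B, 8-aligned)
48..52  m9  (4B, 4-aligned)
52..54  m19  (2B, 2-aligned)
54..56  m0  (2B, 2-aligned)
56..65  m13  (9B, 1-aligned)
65..66  m16  (1B, 1-aligned)
66..67  m21  (1B, 1-aligned)
67..68  m8  (1B, 1-aligned)
68..72  -- tail padding (4B)
sizeof = 72, alignof = 8
96 − 72 = 24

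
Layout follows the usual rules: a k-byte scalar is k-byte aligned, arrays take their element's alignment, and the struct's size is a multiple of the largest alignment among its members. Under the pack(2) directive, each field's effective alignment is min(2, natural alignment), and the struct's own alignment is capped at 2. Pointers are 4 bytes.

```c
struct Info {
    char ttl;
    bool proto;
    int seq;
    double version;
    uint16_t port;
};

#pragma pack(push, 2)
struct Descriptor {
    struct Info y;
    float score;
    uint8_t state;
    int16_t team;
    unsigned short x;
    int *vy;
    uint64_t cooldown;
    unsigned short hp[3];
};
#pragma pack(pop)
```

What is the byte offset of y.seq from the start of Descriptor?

Info: @0: ttl [1B, align 1] → 1; @1: proto [1B, align 1] → 2; +2 pad (align 4); @4: seq [4B, align 4] → 8; @8: version [8B, align 8] → 16; @16: port [2B, align 2] → 18; +6 tail pad (align 8); size 24, align 8
@0: y [24B, align 2] → 24
within Info: seq at 4
0 + 4 = 4

4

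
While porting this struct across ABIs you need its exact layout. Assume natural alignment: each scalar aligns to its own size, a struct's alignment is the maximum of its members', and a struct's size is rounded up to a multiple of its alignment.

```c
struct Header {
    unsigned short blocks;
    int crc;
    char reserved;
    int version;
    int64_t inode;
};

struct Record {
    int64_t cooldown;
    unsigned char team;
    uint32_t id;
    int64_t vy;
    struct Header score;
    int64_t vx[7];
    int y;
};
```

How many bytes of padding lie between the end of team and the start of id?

Header: @0: blocks [2B, align 2] → 2; +2 pad (align 4); @4: crc [4B, align 4] → 8; @8: reserved [1B, align 1] → 9; +3 pad (align 4); @12: version [4B, align 4] → 16; @16: inode [8B, align 8] → 24; size 24, align 8
@0: cooldown [8B, align 8] → 8
@8: team [1B, align 1] → 9
+3 pad (align 4)
@12: id [4B, align 4] → 16

3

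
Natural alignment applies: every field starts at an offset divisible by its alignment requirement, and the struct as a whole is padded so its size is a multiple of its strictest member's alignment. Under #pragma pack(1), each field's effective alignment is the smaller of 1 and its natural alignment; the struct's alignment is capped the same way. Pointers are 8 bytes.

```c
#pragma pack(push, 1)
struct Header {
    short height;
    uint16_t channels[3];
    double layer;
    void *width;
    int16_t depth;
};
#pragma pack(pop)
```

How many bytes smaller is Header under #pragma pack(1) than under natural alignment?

natural layout:
  @0: height [2B, align 2] → 2
  @2: channels [6B, align 2] → 8
  @8: layer [8B, align 8] → 16
  @16: width [8B, align 8] → 24
  @24: depth [2B, align 2] → 26
  +6 tail pad (align 8)
  size 32, align 8
packed(1) layout:
  @0: height [2B, align 1] → 2
  @2: channels [6B, align 1] → 8
  @8: layer [8B, align 1] → 16
  @16: width [8B, align 1] → 24
  @24: depth [2B, align 1] → 26
  size 26, align 1
32 − 26 = 6

6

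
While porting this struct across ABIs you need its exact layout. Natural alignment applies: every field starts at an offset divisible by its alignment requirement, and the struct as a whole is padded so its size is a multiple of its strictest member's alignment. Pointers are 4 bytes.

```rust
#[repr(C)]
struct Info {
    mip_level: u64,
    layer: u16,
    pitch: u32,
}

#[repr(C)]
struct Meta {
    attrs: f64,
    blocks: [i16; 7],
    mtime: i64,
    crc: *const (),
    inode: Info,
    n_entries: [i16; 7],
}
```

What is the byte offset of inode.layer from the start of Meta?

48

Info: 0..8  mip_level  (8B, 8-aligned); 8..10  layer  (2B, 2-aligned); 10..12  -- padding (2B); 12..16  pitch  (4B, 4-aligned); sizeof = 16, alignof = 8
0..8  attrs  (8B, 8-aligned)
8..22  blocks  (14B, 2-aligned)
22..24  -- padding (2B)
24..32  mtime  (8B, 8-aligned)
32..36  crc  (4B, 4-aligned)
36..40  -- padding (4B)
40..56  inode  (16B, 8-aligned)
within Info: layer at 8
40 + 8 = 48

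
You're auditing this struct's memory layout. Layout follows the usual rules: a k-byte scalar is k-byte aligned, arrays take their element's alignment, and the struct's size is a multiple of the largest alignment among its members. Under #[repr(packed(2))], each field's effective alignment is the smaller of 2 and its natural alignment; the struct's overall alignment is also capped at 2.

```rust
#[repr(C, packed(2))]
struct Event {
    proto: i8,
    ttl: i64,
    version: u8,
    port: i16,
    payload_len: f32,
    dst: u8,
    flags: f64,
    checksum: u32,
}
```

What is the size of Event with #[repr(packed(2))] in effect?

32

@0: proto [1B, align 1] → 1
+1 pad (align 2)
@2: ttl [8B, align 2] → 10
@10: version [1B, align 1] → 11
+1 pad (align 2)
@12: port [2B, align 2] → 14
@14: payload_len [4B, align 2] → 18
@18: dst [1B, align 1] → 19
+1 pad (align 2)
@20: flags [8B, align 2] → 28
@28: checksum [4B, align 2] → 32
size 32, align 2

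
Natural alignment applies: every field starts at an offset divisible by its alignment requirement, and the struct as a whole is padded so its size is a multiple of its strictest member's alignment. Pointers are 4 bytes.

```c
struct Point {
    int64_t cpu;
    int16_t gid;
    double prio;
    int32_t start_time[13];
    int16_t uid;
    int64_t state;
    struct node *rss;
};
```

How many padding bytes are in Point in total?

12

0..8  cpu  (8B, 8-aligned)
8..10  gid  (2B, 2-aligned)
10..16  -- padding (6B)
16..24  prio  (8B, 8-aligned)
24..76  start_time  (52B, 4-aligned)
76..78  uid  (2B, 2-aligned)
78..80  -- padding (2B)
80..88  state  (8B, 8-aligned)
88..92  rss  (4B, 4-aligned)
92..96  -- tail padding (4B)
sizeof = 96, alignof = 8
data bytes 84, size 96 → padding 12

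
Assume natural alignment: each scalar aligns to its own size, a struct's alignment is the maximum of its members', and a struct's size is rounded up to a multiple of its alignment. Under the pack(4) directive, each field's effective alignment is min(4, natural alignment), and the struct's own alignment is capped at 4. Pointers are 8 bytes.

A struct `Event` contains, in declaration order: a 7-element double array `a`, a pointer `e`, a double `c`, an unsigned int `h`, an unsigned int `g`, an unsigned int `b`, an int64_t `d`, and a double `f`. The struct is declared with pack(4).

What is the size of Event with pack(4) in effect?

100

@0: a [56B, align 4] → 56
@56: e [8B, align 4] → 64
@64: c [8B, align 4] → 72
@72: h [4B, align 4] → 76
@76: g [4B, align 4] → 80
@80: b [4B, align 4] → 84
@84: d [8B, align 4] → 92
@92: f [8B, align 4] → 100
size 100, align 4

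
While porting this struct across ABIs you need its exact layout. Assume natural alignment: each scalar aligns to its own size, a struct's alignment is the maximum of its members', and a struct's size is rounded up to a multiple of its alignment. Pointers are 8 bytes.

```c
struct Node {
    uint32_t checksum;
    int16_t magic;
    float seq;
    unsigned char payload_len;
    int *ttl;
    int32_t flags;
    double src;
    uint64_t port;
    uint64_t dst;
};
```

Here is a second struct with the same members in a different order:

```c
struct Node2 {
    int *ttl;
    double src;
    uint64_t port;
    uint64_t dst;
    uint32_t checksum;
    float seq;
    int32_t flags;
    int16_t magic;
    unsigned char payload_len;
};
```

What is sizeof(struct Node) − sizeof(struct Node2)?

checksum at 0 (size 4, align 4) → ends 4
magic at 4 (size 2, align 2) → ends 6
pad 2 to align 4 for seq
seq at 8 (size 4, align 4) → ends 12
payload_len at 12 (size 1, align 1) → ends 13
pad 3 to align 8 for ttl
ttl at 16 (size 8, align 8) → ends 24
flags at 24 (size 4, align 4) → ends 28
pad 4 to align 8 for src
src at 32 (size 8, align 8) → ends 40
port at 40 (size 8, align 8) → ends 48
dst at 48 (size 8, align 8) → ends 56
total 56 bytes, alignment 8
— Node2 —
ttl at 0 (size 8, align 8) → ends 8
src at 8 (size 8, align 8) → ends 16
port at 16 (size 8, align 8) → ends 24
dst at 24 (size 8, align 8) → ends 32
checksum at 32 (size 4, align 4) → ends 36
seq at 36 (size 4, align 4) → ends 40
flags at 40 (size 4, align 4) → ends 44
magic at 44 (size 2, align 2) → ends 46
payload_len at 46 (size 1, align 1) → ends 47
tail pad 1 to reach multiple of 8
total 48 bytes, alignment 8
56 − 48 = 8

8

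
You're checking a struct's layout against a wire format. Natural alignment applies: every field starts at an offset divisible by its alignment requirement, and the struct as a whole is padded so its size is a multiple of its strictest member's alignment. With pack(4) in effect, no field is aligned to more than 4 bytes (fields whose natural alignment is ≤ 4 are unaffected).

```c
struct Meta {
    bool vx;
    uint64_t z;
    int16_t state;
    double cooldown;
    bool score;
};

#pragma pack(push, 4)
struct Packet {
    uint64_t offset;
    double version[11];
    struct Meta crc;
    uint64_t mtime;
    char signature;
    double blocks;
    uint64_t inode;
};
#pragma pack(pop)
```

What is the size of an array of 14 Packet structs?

Meta: vx at 0 (size 1, align 1) → ends 1; pad 7 to align 8 for z; z at 8 (size 8, align 8) → ends 16; state at 16 (size 2, align 2) → ends 18; pad 6 to align 8 for cooldown; cooldown at 24 (size 8, align 8) → ends 32; score at 32 (size 1, align 1) → ends 33; tail pad 7 to reach multiple of 8; total 40 bytes, alignment 8
offset at 0 (size 8, align 4) → ends 8
version at 8 (size 88, align 4) → ends 96
crc at 96 (size 40, align 4) → ends 136
mtime at 136 (size 8, align 4) → ends 144
signature at 144 (size 1, align 1) → ends 145
pad 3 to align 4 for blocks
blocks at 148 (size 8, align 4) → ends 156
inode at 156 (size 8, align 4) → ends 164
total 164 bytes, alignment 4
array of 14: 14 × 164 = 2296

2296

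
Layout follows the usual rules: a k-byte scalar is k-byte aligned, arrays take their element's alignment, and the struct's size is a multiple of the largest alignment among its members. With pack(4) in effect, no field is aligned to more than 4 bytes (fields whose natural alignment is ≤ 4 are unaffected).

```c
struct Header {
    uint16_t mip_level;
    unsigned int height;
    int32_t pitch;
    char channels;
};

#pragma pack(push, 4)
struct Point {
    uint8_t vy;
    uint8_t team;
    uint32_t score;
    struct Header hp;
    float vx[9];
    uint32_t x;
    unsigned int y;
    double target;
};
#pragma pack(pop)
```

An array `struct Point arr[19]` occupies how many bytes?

1444

Header: @0: mip_level [2B, align 2] → 2; +2 pad (align 4); @4: height [4B, align 4] → 8; @8: pitch [4B, align 4] → 12; @12: channels [1B, align 1] → 13; +3 tail pad (align 4); size 16, align 4
@0: vy [1B, align 1] → 1
@1: team [1B, align 1] → 2
+2 pad (align 4)
@4: score [4B, align 4] → 8
@8: hp [16B, align 4] → 24
@24: vx [36B, align 4] → 60
@60: x [4B, align 4] → 64
@64: y [4B, align 4] → 68
@68: target [8B, align 4] → 76
size 76, align 4
array of 19: 19 × 76 = 1444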